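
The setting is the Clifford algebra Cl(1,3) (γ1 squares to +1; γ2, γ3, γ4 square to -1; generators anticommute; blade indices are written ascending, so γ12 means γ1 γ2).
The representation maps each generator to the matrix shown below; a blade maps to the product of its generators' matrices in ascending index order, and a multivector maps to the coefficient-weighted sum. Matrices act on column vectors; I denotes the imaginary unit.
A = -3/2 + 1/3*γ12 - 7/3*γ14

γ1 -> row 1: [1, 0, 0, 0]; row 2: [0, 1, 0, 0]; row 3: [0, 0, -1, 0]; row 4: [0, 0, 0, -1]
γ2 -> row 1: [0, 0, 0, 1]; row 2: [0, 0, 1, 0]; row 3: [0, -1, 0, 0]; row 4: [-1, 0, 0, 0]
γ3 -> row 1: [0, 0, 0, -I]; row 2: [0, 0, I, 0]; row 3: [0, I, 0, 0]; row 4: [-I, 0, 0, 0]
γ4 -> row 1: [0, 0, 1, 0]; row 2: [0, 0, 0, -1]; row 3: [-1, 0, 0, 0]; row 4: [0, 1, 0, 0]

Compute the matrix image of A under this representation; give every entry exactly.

Bivector images (products of the table entries): rho(γ12) = rho(γ1)rho(γ2) = row 1: [0, 0, 0, 1]; row 2: [0, 0, 1, 0]; row 3: [0, 1, 0, 0]; row 4: [1, 0, 0, 0]; rho(γ14) = rho(γ1)rho(γ4) = row 1: [0, 0, 1, 0]; row 2: [0, 0, 0, -1]; row 3: [1, 0, 0, 0]; row 4: [0, -1, 0, 0].
M = (-3/2)*1 + (1/3)*rho(γ12) + (-7/3)*rho(γ14), summed entrywise (1 is the identity matrix):
Answer: row 1: [-3/2, 0, -7/3, 1/3]; row 2: [0, -3/2, 1/3, 7/3]; row 3: [-7/3, 1/3, -3/2, 0]; row 4: [1/3, 7/3, 0, -3/2]


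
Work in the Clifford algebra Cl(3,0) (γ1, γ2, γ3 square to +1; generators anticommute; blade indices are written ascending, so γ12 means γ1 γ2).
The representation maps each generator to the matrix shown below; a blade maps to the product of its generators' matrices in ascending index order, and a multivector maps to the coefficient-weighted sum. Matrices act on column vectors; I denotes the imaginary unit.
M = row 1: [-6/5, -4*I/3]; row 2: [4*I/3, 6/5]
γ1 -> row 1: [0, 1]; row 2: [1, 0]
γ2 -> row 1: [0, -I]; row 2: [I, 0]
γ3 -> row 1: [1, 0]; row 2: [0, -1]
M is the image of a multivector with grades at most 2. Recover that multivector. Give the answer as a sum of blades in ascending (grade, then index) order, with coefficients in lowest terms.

Method: 1, rho(γ1), rho(γ2), rho(γ3) form a trace-orthogonal basis of the 2x2 complex matrices (tr(X Y) = 2 if X = Y, else 0), so M = m0*1 + m1*rho(γ1) + m2*rho(γ2) + m3*rho(γ3) with m0 = tr(M)/2 = 0, m1 = tr(M rho(γ1))/2 = 0, m2 = tr(M rho(γ2))/2 = 4/3, m3 = tr(M rho(γ3))/2 = -6/5.
Multiplying table entries, the bivector images are rho(γ12) = I*rho(γ3), rho(γ13) = -I*rho(γ2), rho(γ23) = I*rho(γ1); with real blade coefficients the real parts of m0..m3 are the coefficients of 1, γ1, γ2, γ3 and the imaginary parts give the bivectors (γ23: Im m1, γ13: -Im m2, γ12: Im m3).
Answer: 4/3*γ2 - 6/5*γ3


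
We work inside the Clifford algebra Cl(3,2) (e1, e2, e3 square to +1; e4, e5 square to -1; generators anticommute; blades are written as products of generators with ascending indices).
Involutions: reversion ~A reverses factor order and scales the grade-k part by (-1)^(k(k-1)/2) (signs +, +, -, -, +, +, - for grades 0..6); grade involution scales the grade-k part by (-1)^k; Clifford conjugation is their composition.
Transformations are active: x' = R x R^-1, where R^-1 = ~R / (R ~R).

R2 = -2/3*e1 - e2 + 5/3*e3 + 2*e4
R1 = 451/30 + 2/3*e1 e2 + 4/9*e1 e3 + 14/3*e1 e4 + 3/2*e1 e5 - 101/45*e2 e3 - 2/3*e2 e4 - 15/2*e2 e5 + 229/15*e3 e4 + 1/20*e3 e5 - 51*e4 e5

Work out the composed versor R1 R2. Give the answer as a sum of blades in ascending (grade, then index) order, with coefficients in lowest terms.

Distribute over the terms of R2 (each basis-blade product reordered to ascending indices, repeated generators contracted through their squares):
R1 (-2/3*e1) = -451/45*e1 + 4/9*e2 + 8/27*e3 + 28/9*e4 + e5 + 202/135*e1 e2 e3 + 4/9*e1 e2 e4 + 5*e1 e2 e5 - 458/45*e1 e3 e4 - 1/30*e1 e3 e5 + 34*e1 e4 e5
R1 (-e2) = -2/3*e1 - 451/30*e2 - 101/45*e3 - 2/3*e4 - 15/2*e5 + 4/9*e1 e2 e3 + 14/3*e1 e2 e4 + 3/2*e1 e2 e5 - 229/15*e2 e3 e4 - 1/20*e2 e3 e5 + 51*e2 e4 e5
R1 (5/3*e3) = 20/27*e1 - 101/27*e2 + 451/18*e3 - 229/9*e4 - 1/12*e5 + 10/9*e1 e2 e3 - 70/9*e1 e3 e4 - 5/2*e1 e3 e5 + 10/9*e2 e3 e4 + 25/2*e2 e3 e5 - 85*e3 e4 e5
R1 (2*e4) = -28/3*e1 + 4/3*e2 - 458/15*e3 + 451/15*e4 - 102*e5 + 4/3*e1 e2 e4 + 8/9*e1 e3 e4 - 3*e1 e4 e5 - 202/45*e2 e3 e4 + 15*e2 e4 e5 - 1/10*e3 e4 e5
Summing the partial products and collecting blades:
Answer: -2603/135*e1 - 4589/270*e2 - 401/54*e3 + 106/15*e4 - 1303/12*e5 + 412/135*e1 e2 e3 + 58/9*e1 e2 e4 + 13/2*e1 e2 e5 - 256/15*e1 e3 e4 - 38/15*e1 e3 e5 + 31*e1 e4 e5 - 839/45*e2 e3 e4 + 249/20*e2 e3 e5 + 66*e2 e4 e5 - 851/10*e3 e4 e5


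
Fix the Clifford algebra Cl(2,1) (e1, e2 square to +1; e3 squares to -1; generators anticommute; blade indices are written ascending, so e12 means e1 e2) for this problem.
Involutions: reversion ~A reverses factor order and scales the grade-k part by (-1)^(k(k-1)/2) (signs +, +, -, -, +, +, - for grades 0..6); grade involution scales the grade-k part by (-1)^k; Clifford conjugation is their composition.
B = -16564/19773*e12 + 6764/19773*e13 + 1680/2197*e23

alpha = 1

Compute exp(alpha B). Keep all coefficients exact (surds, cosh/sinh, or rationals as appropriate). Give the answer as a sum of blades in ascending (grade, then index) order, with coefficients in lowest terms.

B^2 term by term: the squares give (-16564/19773)^2*(e12)^2 + (6764/19773)^2*(e13)^2 + (1680/2197)^2*(e23)^2 = 274366096/390971529*(-1) + 45751696/390971529*(+1) + 2822400/4826809*(+1) = 0 (each basis 2-blade squares to minus the product of its generators' squares); cross terms between blades sharing an index anticommute and cancel. So B^2 = 0.
B^2 = 0, hence only two terms survive: exp(alpha B) = 1 + alpha B (parabolic case).
Answer: 1 - 16564/19773*e12 + 6764/19773*e13 + 1680/2197*e23


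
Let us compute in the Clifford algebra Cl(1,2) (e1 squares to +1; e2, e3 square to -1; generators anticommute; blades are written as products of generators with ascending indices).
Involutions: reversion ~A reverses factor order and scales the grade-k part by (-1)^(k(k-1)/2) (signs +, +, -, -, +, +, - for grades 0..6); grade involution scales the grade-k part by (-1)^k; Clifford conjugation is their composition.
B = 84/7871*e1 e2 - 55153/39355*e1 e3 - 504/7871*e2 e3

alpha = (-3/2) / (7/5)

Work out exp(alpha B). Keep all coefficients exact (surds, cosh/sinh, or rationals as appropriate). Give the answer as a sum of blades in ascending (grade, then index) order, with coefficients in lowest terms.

B^2 term by term: the squares give (84/7871)^2*(e1 e2)^2 + (-55153/39355)^2*(e1 e3)^2 + (-504/7871)^2*(e2 e3)^2 = 7056/61952641*(+1) + 3041853409/1548816025*(+1) + 254016/61952641*(-1) = 49/25 (each basis 2-blade squares to minus the product of its generators' squares); cross terms between blades sharing an index anticommute and cancel. So B^2 = 49/25.
B^2 = 49/25 — the positive square puts this in the hyperbolic regime; l = 7/5, alpha*l = -3/2, so exp(alpha B) = cosh(-3/2) + (sinh(-3/2)/(7/5))*B = cosh(3/2) + (-5*sinh(3/2)/7)*B.
Answer: cosh(3/2) - 60*sinh(3/2)/7871*e1 e2 + 7879*sinh(3/2)/7871*e1 e3 + 360*sinh(3/2)/7871*e2 e3


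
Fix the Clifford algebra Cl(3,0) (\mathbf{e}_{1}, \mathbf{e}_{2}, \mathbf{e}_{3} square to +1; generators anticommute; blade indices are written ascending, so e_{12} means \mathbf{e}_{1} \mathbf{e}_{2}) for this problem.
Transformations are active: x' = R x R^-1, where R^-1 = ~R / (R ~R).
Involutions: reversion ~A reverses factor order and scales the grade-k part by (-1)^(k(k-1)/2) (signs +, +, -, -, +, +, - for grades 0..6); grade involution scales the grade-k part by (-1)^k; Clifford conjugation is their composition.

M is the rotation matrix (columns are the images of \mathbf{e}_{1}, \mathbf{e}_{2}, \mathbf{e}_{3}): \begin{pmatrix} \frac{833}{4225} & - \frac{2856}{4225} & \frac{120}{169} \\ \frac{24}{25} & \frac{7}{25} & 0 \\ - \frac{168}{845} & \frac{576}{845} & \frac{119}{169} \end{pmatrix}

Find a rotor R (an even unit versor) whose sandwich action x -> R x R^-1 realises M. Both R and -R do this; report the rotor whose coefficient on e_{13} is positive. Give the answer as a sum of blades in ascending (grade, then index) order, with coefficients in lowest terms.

Method: write R = a + b12*e_{12} + b13*e_{13} + b23*e_{23} with a^2 + b12^2 + b13^2 + b23^2 = 1 (so R^-1 = ~R). Expanding the columns R e_j ~R gives tr M = 4a^2 - 1 and, from the antisymmetric part, M21 - M12 = -4a*b12, M13 - M31 = 4a*b13, M32 - M23 = -4a*b23.
Here tr M = \frac{4991}{4225}, so a^2 = (1 + tr M)/4 = \frac{2304}{4225} and a = ±\frac{48}{65}. Taking a = \frac{48}{65}: M21 - M12 = \frac{6912}{4225}, M13 - M31 = \frac{768}{845}, M32 - M23 = \frac{576}{845}, giving b12 = -\frac{36}{65}, b13 = \frac{4}{13}, b23 = -\frac{3}{13}, i.e. R = \frac{48}{65} - \frac{36}{65} e_{12} + \frac{4}{13} e_{13} - \frac{3}{13} e_{23}.
Its e_{13} coefficient is already positive.
Answer: \frac{48}{65} - \frac{36}{65} e_{12} + \frac{4}{13} e_{13} - \frac{3}{13} e_{23}. Sheet selection: the two-to-one cover makes ±R indistinguishable at the matrix level (trace \frac{4991}{4225}), so uniqueness comes from the required sign on e_{13}.


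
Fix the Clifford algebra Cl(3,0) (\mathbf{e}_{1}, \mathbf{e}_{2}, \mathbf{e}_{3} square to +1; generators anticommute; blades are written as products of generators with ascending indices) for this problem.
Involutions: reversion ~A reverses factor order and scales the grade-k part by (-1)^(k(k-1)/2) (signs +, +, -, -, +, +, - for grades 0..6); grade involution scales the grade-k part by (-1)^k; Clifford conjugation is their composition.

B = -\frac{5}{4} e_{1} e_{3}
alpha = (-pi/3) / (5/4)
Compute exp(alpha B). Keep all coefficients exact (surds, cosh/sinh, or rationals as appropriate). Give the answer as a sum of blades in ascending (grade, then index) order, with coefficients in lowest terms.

B^2 = (-\frac{5}{4})^2*(e_{1} e_{3})^2 = \frac{25}{16}*(-1) = -\frac{25}{16} (a basis 2-blade squares to minus the product of its generators' squares).
B^2 = -\frac{25}{16} — the negative square puts this in the circular regime; l = \frac{5}{4}, alpha*l = - \frac{\pi}{3}, so exp(alpha B) = cos(- \frac{\pi}{3}) + (sin(- \frac{\pi}{3})/(\frac{5}{4}))*B = \frac{1}{2} + (- \frac{2 \sqrt{3}}{5})*B.
Answer: \frac{1}{2} + \frac{\sqrt{3}}{2} e_{1} e_{3}


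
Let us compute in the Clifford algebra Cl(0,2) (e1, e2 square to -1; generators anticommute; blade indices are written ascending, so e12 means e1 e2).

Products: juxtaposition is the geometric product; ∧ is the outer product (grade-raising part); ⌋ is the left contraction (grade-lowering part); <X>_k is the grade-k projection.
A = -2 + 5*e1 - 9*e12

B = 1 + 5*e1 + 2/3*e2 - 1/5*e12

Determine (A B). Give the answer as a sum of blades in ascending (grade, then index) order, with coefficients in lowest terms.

step 1: -144/5 + e1 - 136/3*e2 - 79/15*e12
Answer: -144/5 + e1 - 136/3*e2 - 79/15*e12


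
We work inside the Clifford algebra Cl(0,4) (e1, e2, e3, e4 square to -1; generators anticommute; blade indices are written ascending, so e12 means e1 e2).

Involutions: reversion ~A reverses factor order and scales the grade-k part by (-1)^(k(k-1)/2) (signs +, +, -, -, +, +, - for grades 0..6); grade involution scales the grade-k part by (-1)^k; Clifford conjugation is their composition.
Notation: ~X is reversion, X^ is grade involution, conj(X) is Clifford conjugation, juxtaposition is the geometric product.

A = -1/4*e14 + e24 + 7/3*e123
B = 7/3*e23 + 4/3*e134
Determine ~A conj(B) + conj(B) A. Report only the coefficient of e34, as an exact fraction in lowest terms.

first term: -49/9*e1 + 1/3*e3 - 28/9*e24 - 7/3*e34 - 4/3*e123 - 7/12*e1234
second term: 49/9*e1 - 1/3*e3 - 28/9*e24 - 7/3*e34 - 4/3*e123 + 7/12*e1234
Answer: -14/3


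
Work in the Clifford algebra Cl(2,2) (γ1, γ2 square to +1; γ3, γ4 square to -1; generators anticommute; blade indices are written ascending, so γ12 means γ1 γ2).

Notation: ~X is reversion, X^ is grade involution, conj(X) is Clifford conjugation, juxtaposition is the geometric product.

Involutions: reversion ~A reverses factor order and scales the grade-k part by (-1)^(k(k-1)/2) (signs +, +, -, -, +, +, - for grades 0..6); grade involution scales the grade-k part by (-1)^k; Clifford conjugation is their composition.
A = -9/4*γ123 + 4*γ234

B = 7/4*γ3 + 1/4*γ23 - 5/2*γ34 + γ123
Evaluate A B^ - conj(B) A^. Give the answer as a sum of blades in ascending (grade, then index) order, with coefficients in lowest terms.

first term: 9/4 - 9/16*γ1 + 10*γ2 + γ4 - 63/16*γ12 + 4*γ14 - 7*γ24 - 45/8*γ124
second term: 9/4 - 9/16*γ1 + 10*γ2 + γ4 + 63/16*γ12 - 4*γ14 + 7*γ24 + 45/8*γ124
Answer: -63/8*γ12 + 8*γ14 - 14*γ24 - 45/4*γ124


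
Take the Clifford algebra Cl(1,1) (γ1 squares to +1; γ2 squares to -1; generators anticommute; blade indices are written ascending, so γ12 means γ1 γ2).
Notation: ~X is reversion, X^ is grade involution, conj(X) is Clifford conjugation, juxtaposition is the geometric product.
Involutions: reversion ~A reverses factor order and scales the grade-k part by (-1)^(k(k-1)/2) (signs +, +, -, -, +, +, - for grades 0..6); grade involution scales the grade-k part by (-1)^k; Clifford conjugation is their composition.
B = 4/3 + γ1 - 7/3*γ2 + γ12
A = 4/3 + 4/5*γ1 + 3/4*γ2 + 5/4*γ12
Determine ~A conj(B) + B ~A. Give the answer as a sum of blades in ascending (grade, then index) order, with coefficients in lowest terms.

first term: 43/90 + 19/10*γ1 + 371/180*γ2 - 23/60*γ12
second term: 277/90 + 137/30*γ1 - 749/180*γ2 + 137/60*γ12
Answer: 32/9 + 97/15*γ1 - 21/10*γ2 + 19/10*γ12


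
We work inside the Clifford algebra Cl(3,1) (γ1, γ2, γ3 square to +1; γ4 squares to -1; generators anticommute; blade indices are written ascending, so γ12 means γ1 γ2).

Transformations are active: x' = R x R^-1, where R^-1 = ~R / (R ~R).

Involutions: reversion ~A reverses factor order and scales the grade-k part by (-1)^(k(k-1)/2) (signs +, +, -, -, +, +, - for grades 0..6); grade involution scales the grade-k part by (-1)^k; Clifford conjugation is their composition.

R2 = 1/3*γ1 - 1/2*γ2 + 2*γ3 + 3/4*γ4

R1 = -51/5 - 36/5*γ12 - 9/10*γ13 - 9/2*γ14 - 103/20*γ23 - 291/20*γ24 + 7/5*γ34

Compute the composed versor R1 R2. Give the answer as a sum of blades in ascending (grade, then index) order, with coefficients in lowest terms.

Distribute over the terms of R2 (each basis-blade product reordered to ascending indices, repeated generators contracted through their squares):
R1 (1/3*γ1) = -17/5*γ1 + 12/5*γ2 + 3/10*γ3 + 3/2*γ4 - 103/60*γ123 - 97/20*γ124 + 7/15*γ134
R1 (-1/2*γ2) = 18/5*γ1 + 51/10*γ2 - 103/40*γ3 - 291/40*γ4 - 9/20*γ123 - 9/4*γ124 - 7/10*γ234
R1 (2*γ3) = -9/5*γ1 - 103/10*γ2 - 102/5*γ3 - 14/5*γ4 - 72/5*γ123 + 9*γ134 + 291/10*γ234
R1 (3/4*γ4) = 27/8*γ1 + 873/80*γ2 - 21/20*γ3 - 153/20*γ4 - 27/5*γ124 - 27/40*γ134 - 309/80*γ234
Summing the partial products and collecting blades:
Answer: 71/40*γ1 + 649/80*γ2 - 949/40*γ3 - 649/40*γ4 - 497/30*γ123 - 25/2*γ124 + 211/24*γ134 + 1963/80*γ234


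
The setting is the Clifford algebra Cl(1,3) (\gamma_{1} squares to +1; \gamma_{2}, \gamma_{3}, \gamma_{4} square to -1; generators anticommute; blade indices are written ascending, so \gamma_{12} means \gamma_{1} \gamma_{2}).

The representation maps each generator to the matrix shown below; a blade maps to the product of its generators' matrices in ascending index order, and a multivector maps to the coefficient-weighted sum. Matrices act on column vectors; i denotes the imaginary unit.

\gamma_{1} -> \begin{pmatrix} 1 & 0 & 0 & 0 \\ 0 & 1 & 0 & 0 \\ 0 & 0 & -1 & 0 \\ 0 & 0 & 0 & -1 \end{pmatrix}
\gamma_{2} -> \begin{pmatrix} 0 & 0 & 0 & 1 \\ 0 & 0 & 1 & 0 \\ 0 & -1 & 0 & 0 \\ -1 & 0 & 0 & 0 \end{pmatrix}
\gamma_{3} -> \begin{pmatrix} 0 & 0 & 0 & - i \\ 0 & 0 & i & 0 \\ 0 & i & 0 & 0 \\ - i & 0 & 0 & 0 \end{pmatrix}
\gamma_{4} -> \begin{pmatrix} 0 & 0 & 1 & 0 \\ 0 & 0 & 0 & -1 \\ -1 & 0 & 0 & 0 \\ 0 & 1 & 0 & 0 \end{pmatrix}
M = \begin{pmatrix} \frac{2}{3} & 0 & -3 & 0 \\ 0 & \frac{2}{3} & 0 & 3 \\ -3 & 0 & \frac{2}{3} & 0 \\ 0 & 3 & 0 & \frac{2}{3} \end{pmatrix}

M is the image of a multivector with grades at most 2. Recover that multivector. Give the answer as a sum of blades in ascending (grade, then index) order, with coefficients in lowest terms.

Method: the blade images are trace-orthogonal — tr(rho(e_A) rho(e_B)^-1) = 4 if A = B and 0 otherwise — and rho(e_A)^-1 = (e_A)^2 * rho(e_A) with (e_A)^2 = +1 or -1, so the coefficient of e_A in the preimage is (e_A)^2 * tr(M rho(e_A))/4.
Nonzero projections over blades of grade <= 2: 1: (1)^2 = +1, tr(M 1) = \frac{8}{3}, coefficient \frac{2}{3}; \gamma_{14}: (\gamma_{14})^2 = +1, tr(M rho(\gamma_{14})) = -12, coefficient -3. Every other blade of grade <= 2 projects to 0.
Answer: \frac{2}{3} - 3 \gamma_{14}


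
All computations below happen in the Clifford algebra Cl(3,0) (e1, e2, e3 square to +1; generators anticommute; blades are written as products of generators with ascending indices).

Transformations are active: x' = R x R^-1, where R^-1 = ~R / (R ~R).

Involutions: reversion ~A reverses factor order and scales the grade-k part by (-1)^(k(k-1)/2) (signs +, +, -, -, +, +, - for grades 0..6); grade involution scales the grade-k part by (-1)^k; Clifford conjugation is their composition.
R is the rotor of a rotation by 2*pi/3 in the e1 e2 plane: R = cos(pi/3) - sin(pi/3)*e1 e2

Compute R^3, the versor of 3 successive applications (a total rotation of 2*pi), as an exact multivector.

Because a rotor carries half the rotation angle, composing 3 copies of this e1 e2-plane rotor multiplies the phase: 3*(pi/3) = pi, hence R^3 = cos(pi) - sin(pi)*e1 e2.
cos(pi) = -1 and sin(pi) = 0, so R^3 = -1. The total rotation 2*pi is 1 full turn, so every vector returns to itself, yet the rotor is -1, on the OTHER sheet of the double cover (an odd number of 2*pi turns).
Answer: -1


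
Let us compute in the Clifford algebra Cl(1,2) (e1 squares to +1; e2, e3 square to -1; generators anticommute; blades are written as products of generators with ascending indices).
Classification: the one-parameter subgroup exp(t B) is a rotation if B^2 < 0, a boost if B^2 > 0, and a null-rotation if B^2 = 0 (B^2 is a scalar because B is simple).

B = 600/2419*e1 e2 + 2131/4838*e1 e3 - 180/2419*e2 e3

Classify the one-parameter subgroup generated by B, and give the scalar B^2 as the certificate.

B^2 term by term: the squares give (600/2419)^2*(e1 e2)^2 + (2131/4838)^2*(e1 e3)^2 + (-180/2419)^2*(e2 e3)^2 = 360000/5851561*(+1) + 4541161/23406244*(+1) + 32400/5851561*(-1) = 1/4 (each basis 2-blade squares to minus the product of its generators' squares); cross terms between blades sharing an index anticommute and cancel. So B^2 = 1/4.
Answer: boost, certificate B^2 = 1/4. Check the certificate: B^2 = 1/4, and that sign is decisive whatever form B takes.


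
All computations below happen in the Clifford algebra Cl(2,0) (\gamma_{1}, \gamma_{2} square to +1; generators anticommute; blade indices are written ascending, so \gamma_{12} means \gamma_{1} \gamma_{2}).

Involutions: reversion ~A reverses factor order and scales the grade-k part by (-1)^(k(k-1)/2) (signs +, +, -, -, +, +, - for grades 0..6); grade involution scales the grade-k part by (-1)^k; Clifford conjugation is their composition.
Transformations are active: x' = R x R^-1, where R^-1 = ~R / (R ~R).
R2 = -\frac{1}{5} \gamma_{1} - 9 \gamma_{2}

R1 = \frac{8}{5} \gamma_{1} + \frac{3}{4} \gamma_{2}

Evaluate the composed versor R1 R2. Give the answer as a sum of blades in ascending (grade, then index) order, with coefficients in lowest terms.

Distribute over the terms of R1 (each basis-blade product reordered to ascending indices, repeated generators contracted through their squares):
(\frac{8}{5} \gamma_{1}) R2 = -\frac{8}{25} - \frac{72}{5} \gamma_{12}
(\frac{3}{4} \gamma_{2}) R2 = -\frac{27}{4} + \frac{3}{20} \gamma_{12}
Summing the partial products and collecting blades:
Answer: -\frac{707}{100} - \frac{57}{4} \gamma_{12}


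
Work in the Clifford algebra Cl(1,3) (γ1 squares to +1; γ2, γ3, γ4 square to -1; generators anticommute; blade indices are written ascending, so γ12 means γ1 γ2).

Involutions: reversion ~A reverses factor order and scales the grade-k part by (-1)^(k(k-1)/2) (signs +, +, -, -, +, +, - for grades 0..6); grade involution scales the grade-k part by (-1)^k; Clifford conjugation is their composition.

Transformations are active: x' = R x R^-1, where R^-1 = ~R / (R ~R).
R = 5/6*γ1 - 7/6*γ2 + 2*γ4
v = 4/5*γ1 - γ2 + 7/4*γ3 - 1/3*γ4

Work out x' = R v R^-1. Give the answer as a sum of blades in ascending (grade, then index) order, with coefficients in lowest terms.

~R = 5/6*γ1 - 7/6*γ2 + 2*γ4, and R ~R = -14/3, so R^-1 = ~R / (-14/3).
R v = 1/6 + 1/10*γ12 + 35/24*γ13 - 169/90*γ14 - 49/24*γ23 + 43/18*γ24 - 7/2*γ34
Answer: -361/420*γ1 + 13/12*γ2 - 7/4*γ3 + 4/21*γ4


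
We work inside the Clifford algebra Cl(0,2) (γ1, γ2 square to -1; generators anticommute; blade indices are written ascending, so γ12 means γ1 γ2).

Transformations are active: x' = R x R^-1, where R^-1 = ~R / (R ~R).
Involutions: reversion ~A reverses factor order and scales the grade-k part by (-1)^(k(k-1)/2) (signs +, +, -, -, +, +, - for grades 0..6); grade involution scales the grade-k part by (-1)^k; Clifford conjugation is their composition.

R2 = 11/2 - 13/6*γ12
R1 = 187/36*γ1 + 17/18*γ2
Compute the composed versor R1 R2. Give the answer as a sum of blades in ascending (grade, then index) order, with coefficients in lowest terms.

Distribute over the terms of R1 (each basis-blade product reordered to ascending indices, repeated generators contracted through their squares):
(187/36*γ1) R2 = 2057/72*γ1 + 2431/216*γ2
(17/18*γ2) R2 = -221/108*γ1 + 187/36*γ2
Summing the partial products and collecting blades:
Answer: 5729/216*γ1 + 3553/216*γ2


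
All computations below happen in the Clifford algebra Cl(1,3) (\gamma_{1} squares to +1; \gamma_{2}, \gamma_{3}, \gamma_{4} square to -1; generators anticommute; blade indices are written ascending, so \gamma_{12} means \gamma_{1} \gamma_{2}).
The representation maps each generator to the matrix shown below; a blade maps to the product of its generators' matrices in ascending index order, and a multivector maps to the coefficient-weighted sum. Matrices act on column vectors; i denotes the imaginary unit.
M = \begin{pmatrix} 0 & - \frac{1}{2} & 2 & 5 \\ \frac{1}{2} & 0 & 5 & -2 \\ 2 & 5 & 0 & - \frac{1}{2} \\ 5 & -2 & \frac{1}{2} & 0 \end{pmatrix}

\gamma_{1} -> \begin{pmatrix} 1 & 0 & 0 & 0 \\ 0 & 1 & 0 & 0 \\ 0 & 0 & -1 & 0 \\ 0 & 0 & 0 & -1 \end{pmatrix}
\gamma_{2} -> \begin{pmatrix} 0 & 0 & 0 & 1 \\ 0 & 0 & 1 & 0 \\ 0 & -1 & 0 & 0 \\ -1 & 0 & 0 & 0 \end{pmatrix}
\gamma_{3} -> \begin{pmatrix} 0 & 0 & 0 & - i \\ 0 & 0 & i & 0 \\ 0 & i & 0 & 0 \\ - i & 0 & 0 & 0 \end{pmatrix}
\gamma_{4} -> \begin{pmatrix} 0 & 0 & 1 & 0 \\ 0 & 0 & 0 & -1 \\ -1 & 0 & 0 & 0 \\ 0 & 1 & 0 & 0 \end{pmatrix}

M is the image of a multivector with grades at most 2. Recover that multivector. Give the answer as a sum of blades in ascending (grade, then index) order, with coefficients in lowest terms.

Method: the blade images are trace-orthogonal — tr(rho(e_A) rho(e_B)^-1) = 4 if A = B and 0 otherwise — and rho(e_A)^-1 = (e_A)^2 * rho(e_A) with (e_A)^2 = +1 or -1, so the coefficient of e_A in the preimage is (e_A)^2 * tr(M rho(e_A))/4.
Nonzero projections over blades of grade <= 2: \gamma_{12}: (\gamma_{12})^2 = +1, tr(M rho(\gamma_{12})) = 20, coefficient 5; \gamma_{14}: (\gamma_{14})^2 = +1, tr(M rho(\gamma_{14})) = 8, coefficient 2; \gamma_{24}: (\gamma_{24})^2 = -1, tr(M rho(\gamma_{24})) = 2, coefficient -\frac{1}{2}. Every other blade of grade <= 2 projects to 0.
Answer: 5 \gamma_{12} + 2 \gamma_{14} - \frac{1}{2} \gamma_{24}


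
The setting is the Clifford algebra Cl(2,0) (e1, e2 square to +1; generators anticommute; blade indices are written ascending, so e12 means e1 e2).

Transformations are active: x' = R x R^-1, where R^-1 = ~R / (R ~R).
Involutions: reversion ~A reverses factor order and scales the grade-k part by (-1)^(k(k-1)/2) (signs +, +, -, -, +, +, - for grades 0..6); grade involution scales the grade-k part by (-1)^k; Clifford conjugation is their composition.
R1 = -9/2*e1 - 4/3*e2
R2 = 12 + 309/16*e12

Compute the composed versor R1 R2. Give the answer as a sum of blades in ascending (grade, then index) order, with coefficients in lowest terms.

Distribute over the terms of R1 (each basis-blade product reordered to ascending indices, repeated generators contracted through their squares):
(-9/2*e1) R2 = -54*e1 - 2781/32*e2
(-4/3*e2) R2 = 103/4*e1 - 16*e2
Summing the partial products and collecting blades:
Answer: -113/4*e1 - 3293/32*e2


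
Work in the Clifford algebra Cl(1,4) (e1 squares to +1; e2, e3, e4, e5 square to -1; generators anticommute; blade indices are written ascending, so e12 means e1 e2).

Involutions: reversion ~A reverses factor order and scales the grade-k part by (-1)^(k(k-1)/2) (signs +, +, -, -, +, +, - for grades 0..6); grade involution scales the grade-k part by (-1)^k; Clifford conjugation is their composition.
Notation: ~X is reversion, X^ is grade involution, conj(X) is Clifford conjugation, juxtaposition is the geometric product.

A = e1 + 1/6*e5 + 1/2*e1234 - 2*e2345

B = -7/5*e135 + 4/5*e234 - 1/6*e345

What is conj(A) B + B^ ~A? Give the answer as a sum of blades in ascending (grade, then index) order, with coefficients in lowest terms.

first term: 2/5*e1 + 1/3*e2 + 8/5*e5 - 7/30*e13 - 1/36*e34 + 7/5*e35 + 14/5*e124 + 1/12*e125 + 7/10*e245 - 4/5*e1234 + 1/6*e1345 + 2/15*e2345
second term: 2/5*e1 + 1/3*e2 + 8/5*e5 - 7/30*e13 - 1/36*e34 + 7/5*e35 - 14/5*e124 - 1/12*e125 - 7/10*e245 + 4/5*e1234 - 1/6*e1345 - 2/15*e2345
Answer: 4/5*e1 + 2/3*e2 + 16/5*e5 - 7/15*e13 - 1/18*e34 + 14/5*e35


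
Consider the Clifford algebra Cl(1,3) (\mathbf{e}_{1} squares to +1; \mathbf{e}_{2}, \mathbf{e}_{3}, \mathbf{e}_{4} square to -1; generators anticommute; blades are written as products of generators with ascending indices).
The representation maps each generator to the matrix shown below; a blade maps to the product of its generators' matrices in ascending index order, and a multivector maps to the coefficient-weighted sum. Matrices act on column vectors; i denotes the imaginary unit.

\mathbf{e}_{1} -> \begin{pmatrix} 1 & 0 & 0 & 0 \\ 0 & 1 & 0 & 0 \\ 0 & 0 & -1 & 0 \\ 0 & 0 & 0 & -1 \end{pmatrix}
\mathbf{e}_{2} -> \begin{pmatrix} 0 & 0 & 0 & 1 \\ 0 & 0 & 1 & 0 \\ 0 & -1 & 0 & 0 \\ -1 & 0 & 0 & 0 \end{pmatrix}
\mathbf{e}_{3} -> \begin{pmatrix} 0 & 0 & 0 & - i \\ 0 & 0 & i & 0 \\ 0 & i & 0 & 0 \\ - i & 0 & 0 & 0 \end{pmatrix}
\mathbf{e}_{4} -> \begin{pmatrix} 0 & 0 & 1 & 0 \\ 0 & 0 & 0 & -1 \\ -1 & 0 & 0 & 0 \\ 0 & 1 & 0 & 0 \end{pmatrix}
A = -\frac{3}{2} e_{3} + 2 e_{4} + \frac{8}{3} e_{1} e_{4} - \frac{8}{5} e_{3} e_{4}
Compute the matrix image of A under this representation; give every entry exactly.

Bivector images (products of the table entries): rho(e_{1} e_{4}) = rho(\mathbf{e}_{1})rho(\mathbf{e}_{4}) = \begin{pmatrix} 0 & 0 & 1 & 0 \\ 0 & 0 & 0 & -1 \\ 1 & 0 & 0 & 0 \\ 0 & -1 & 0 & 0 \end{pmatrix}; rho(e_{3} e_{4}) = rho(\mathbf{e}_{3})rho(\mathbf{e}_{4}) = \begin{pmatrix} 0 & - i & 0 & 0 \\ - i & 0 & 0 & 0 \\ 0 & 0 & 0 & - i \\ 0 & 0 & - i & 0 \end{pmatrix}.
M = (-\frac{3}{2})*rho(e_{3}) + (2)*rho(e_{4}) + (\frac{8}{3})*rho(e_{1} e_{4}) + (-\frac{8}{5})*rho(e_{3} e_{4}), summed entrywise:
Answer: \begin{pmatrix} 0 & \frac{8 i}{5} & \frac{14}{3} & \frac{3 i}{2} \\ \frac{8 i}{5} & 0 & - \frac{3 i}{2} & - \frac{14}{3} \\ \frac{2}{3} & - \frac{3 i}{2} & 0 & \frac{8 i}{5} \\ \frac{3 i}{2} & - \frac{2}{3} & \frac{8 i}{5} & 0 \end{pmatrix}


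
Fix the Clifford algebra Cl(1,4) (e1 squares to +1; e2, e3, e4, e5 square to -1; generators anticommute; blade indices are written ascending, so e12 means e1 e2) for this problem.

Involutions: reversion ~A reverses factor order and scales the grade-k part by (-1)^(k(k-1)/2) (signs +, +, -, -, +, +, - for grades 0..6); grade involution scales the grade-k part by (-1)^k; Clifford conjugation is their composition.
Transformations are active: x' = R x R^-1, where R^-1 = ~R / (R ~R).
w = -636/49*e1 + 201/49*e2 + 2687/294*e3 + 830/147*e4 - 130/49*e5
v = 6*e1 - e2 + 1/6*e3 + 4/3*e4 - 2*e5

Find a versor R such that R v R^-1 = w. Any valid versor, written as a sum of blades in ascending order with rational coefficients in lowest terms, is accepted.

The midline construction: v and w both square to 1051/36, so reflecting in their sum -342/49*e1 + 152/49*e2 + 456/49*e3 + 342/49*e4 - 228/49*e5 exchanges them.
Answer: -342/49*e1 + 152/49*e2 + 456/49*e3 + 342/49*e4 - 228/49*e5


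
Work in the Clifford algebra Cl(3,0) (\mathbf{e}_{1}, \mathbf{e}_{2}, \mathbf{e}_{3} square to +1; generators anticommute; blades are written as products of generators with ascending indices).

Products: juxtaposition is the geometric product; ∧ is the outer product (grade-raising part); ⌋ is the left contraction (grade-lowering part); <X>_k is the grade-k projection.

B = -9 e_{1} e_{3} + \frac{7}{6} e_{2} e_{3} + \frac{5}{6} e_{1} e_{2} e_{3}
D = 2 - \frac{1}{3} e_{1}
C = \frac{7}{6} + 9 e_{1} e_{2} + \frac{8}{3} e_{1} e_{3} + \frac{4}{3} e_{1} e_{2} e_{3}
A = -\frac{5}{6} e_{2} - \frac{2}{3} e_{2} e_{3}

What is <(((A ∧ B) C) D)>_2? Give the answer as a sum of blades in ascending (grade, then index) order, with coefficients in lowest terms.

step 1: -\frac{15}{2} e_{1} e_{2} e_{3}
step 2: 10 - 20 e_{2} + \frac{135}{2} e_{3} - \frac{35}{4} e_{1} e_{2} e_{3}
step 3: 20 - \frac{10}{3} e_{1} - 40 e_{2} + 135 e_{3} - \frac{20}{3} e_{1} e_{2} + \frac{45}{2} e_{1} e_{3} + \frac{35}{12} e_{2} e_{3} - \frac{35}{2} e_{1} e_{2} e_{3}
step 4: -\frac{20}{3} e_{1} e_{2} + \frac{45}{2} e_{1} e_{3} + \frac{35}{12} e_{2} e_{3}
Answer: -\frac{20}{3} e_{1} e_{2} + \frac{45}{2} e_{1} e_{3} + \frac{35}{12} e_{2} e_{3}


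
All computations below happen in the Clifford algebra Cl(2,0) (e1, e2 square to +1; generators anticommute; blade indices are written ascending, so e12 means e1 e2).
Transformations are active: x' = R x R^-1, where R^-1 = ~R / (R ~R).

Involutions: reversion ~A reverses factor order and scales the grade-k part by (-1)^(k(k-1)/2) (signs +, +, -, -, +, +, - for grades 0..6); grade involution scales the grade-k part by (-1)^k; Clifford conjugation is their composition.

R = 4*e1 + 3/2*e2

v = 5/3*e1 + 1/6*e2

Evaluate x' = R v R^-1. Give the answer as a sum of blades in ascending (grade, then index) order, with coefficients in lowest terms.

~R = 4*e1 + 3/2*e2, and R ~R = 73/4, so R^-1 = ~R / (73/4).
R v = 83/12 - 11/6*e12
Answer: 299/219*e1 + 425/438*e2


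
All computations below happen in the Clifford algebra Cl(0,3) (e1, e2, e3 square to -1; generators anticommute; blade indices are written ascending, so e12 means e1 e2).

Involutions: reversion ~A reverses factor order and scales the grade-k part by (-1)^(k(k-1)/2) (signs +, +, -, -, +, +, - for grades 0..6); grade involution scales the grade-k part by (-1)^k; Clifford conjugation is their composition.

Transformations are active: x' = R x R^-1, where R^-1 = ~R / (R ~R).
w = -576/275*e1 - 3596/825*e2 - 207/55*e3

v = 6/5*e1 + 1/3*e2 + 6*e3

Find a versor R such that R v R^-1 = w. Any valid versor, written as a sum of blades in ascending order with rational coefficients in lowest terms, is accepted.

The midline construction: v and w both square to -8449/225, so reflecting in their sum -246/275*e1 - 1107/275*e2 + 123/55*e3 exchanges them.
Answer: -246/275*e1 - 1107/275*e2 + 123/55*e3


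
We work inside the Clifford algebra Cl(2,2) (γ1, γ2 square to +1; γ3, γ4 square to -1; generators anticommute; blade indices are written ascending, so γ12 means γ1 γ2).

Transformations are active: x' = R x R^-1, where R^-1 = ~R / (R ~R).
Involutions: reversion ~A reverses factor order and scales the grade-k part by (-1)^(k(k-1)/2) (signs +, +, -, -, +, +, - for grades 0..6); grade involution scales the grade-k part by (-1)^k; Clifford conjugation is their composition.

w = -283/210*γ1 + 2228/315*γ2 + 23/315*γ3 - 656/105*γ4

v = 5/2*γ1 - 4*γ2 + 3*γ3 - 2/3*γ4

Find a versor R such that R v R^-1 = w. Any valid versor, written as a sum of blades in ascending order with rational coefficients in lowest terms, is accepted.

The midline construction: v and w both square to 461/36, so reflecting in their sum 121/105*γ1 + 968/315*γ2 + 968/315*γ3 - 242/35*γ4 exchanges them.
Answer: 121/105*γ1 + 968/315*γ2 + 968/315*γ3 - 242/35*γ4


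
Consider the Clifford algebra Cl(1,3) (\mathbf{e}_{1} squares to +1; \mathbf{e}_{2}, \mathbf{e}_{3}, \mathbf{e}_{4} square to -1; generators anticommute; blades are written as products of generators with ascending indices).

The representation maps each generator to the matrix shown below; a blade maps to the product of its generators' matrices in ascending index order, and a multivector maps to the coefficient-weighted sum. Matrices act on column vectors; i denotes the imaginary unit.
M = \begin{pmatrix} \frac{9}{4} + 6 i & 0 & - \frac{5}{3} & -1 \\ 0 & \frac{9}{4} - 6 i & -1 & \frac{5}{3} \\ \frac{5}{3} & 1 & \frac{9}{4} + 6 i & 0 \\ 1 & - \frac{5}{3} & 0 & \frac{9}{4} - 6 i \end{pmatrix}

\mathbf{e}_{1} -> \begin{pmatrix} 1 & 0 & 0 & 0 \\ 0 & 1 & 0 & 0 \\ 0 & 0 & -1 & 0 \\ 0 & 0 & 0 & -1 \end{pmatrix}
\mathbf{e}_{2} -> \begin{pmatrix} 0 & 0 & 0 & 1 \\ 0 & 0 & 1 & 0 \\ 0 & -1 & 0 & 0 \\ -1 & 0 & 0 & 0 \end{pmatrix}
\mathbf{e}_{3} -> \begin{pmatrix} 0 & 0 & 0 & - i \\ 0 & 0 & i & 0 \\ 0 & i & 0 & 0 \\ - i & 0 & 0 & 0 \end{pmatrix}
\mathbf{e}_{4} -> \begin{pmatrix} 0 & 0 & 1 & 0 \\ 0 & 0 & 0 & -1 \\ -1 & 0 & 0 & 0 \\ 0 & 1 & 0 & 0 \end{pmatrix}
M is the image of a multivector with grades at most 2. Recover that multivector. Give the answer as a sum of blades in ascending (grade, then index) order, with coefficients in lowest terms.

Method: the blade images are trace-orthogonal — tr(rho(e_A) rho(e_B)^-1) = 4 if A = B and 0 otherwise — and rho(e_A)^-1 = (e_A)^2 * rho(e_A) with (e_A)^2 = +1 or -1, so the coefficient of e_A in the preimage is (e_A)^2 * tr(M rho(e_A))/4.
Nonzero projections over blades of grade <= 2: 1: (1)^2 = +1, tr(M 1) = 9, coefficient \frac{9}{4}; e_{2}: (e_{2})^2 = -1, tr(M rho(e_{2})) = 4, coefficient -1; e_{4}: (e_{4})^2 = -1, tr(M rho(e_{4})) = \frac{20}{3}, coefficient -\frac{5}{3}; e_{2} e_{3}: (e_{2} e_{3})^2 = -1, tr(M rho(e_{2} e_{3})) = 24, coefficient -6. Every other blade of grade <= 2 projects to 0.
Answer: \frac{9}{4} - e_{2} - \frac{5}{3} e_{4} - 6 e_{2} e_{3}


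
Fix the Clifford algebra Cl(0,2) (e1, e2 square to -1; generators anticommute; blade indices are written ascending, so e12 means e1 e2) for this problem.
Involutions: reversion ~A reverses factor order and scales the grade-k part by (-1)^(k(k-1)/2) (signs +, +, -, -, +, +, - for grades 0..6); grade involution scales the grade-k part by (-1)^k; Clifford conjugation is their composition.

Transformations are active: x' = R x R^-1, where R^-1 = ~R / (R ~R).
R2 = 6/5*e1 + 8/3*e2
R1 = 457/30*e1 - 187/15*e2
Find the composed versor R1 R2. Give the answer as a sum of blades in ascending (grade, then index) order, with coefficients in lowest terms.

Distribute over the terms of R1 (each basis-blade product reordered to ascending indices, repeated generators contracted through their squares):
(457/30*e1) R2 = -457/25 + 1828/45*e12
(-187/15*e2) R2 = 1496/45 + 374/25*e12
Summing the partial products and collecting blades:
Answer: 3367/225 + 12506/225*e12


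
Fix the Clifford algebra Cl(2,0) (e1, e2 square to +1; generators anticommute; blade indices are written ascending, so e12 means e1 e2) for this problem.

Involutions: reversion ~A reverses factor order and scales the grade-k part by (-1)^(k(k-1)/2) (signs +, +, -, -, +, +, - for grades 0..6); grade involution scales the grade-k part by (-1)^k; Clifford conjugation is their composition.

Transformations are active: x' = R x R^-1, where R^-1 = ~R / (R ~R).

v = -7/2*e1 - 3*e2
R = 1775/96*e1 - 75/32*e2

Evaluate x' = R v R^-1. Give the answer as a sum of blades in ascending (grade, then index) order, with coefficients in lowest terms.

~R = 1775/96*e1 - 75/32*e2, and R ~R = 1600625/4608, so R^-1 = ~R / (1600625/4608).
R v = -11075/192 - 4075/64*e12
Answer: -6763/2561*e1 + 19353/5122*e2


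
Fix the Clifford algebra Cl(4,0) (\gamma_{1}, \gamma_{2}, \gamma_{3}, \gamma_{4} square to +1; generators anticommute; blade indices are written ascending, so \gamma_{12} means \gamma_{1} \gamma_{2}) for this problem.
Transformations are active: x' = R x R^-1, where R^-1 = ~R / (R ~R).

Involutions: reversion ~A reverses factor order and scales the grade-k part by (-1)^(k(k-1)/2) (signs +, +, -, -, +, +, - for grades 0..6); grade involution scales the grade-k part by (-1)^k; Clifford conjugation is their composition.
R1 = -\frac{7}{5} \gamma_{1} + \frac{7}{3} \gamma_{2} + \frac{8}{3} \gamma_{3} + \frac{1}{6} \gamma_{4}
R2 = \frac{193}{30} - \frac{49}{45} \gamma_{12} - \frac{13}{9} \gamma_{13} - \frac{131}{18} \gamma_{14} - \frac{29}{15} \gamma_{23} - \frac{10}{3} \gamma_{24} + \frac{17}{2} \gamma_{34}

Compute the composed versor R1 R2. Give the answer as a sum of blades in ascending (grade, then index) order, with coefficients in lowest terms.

Distribute over the terms of R1 (each basis-blade product reordered to ascending indices, repeated generators contracted through their squares):
(-\frac{7}{5} \gamma_{1}) R2 = -\frac{1351}{150} \gamma_{1} + \frac{343}{225} \gamma_{2} + \frac{91}{45} \gamma_{3} + \frac{917}{90} \gamma_{4} + \frac{203}{75} \gamma_{123} + \frac{14}{3} \gamma_{124} - \frac{119}{10} \gamma_{134}
(\frac{7}{3} \gamma_{2}) R2 = \frac{343}{135} \gamma_{1} + \frac{1351}{90} \gamma_{2} - \frac{203}{45} \gamma_{3} - \frac{70}{9} \gamma_{4} + \frac{91}{27} \gamma_{123} + \frac{917}{54} \gamma_{124} + \frac{119}{6} \gamma_{234}
(\frac{8}{3} \gamma_{3}) R2 = \frac{104}{27} \gamma_{1} + \frac{232}{45} \gamma_{2} + \frac{772}{45} \gamma_{3} + \frac{68}{3} \gamma_{4} - \frac{392}{135} \gamma_{123} + \frac{524}{27} \gamma_{134} + \frac{80}{9} \gamma_{234}
(\frac{1}{6} \gamma_{4}) R2 = \frac{131}{108} \gamma_{1} + \frac{5}{9} \gamma_{2} - \frac{17}{12} \gamma_{3} + \frac{193}{180} \gamma_{4} - \frac{49}{270} \gamma_{124} - \frac{13}{54} \gamma_{134} - \frac{29}{90} \gamma_{234}
Summing the partial products and collecting blades:
Answer: -\frac{1261}{900} \gamma_{1} + \frac{3337}{150} \gamma_{2} + \frac{53}{4} \gamma_{3} + \frac{523}{20} \gamma_{4} + \frac{238}{75} \gamma_{123} + \frac{322}{15} \gamma_{124} + \frac{109}{15} \gamma_{134} + \frac{142}{5} \gamma_{234}


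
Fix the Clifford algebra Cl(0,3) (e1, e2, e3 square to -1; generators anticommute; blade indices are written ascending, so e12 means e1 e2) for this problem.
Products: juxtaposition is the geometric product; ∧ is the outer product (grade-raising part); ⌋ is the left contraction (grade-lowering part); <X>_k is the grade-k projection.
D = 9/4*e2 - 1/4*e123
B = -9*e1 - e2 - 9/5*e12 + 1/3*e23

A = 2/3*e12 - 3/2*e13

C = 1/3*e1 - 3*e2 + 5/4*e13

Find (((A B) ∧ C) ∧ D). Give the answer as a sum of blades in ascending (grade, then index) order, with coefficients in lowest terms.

step 1: 6/5 + 2/3*e1 - 6*e2 + 27/2*e3 - 1/2*e12 - 2/9*e13 - 27/10*e23 - 3/2*e123
step 2: 2/5*e1 - 18/5*e2 - 3*e13 + 81/2*e23 + 89/15*e123
step 3: 9/10*e12 + 27/4*e123
Answer: 9/10*e12 + 27/4*e123


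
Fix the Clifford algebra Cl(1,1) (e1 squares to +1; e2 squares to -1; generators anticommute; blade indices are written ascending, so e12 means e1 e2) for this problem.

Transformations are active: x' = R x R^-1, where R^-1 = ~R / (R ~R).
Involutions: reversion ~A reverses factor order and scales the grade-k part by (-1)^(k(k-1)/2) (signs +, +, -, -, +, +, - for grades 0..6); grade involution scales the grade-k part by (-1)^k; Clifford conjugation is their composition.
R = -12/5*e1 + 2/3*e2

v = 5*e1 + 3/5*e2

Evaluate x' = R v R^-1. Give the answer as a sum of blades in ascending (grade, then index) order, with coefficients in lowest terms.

~R = -12/5*e1 + 2/3*e2, and R ~R = 1196/225, so R^-1 = ~R / (1196/225).
R v = -62/5 - 358/75*e12
Answer: 1853/299*e1 - 5547/1495*e2


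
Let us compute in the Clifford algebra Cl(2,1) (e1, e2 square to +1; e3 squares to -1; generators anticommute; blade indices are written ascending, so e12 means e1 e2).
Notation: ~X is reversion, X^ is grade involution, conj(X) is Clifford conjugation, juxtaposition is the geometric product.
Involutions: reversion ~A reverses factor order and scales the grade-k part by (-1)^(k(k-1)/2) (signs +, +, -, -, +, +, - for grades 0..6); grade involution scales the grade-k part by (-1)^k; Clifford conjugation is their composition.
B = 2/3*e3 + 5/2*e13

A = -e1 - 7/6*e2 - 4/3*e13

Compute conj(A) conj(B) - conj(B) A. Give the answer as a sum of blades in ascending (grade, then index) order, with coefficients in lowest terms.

first term: -10/3 + 8/9*e1 - 5/2*e3 - 2/3*e13 - 7/9*e23 + 35/12*e123
second term: 10/3 + 8/9*e1 - 5/2*e3 - 2/3*e13 - 7/9*e23 - 35/12*e123
Answer: -20/3 + 35/6*e123
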